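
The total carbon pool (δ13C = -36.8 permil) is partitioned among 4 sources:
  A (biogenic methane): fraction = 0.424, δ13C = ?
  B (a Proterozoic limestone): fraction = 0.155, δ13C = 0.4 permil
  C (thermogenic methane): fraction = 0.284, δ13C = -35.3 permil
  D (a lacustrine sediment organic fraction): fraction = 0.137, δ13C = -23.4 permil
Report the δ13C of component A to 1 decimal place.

Isotope mass balance: δ_bulk = Σ fᵢ·δᵢ.
-36.8 = 0.424×δ_A + 0.155×(0.4) + 0.284×(-35.3) + 0.137×(-23.4)
0.424·δ_A = -36.8 − (-13.169) = -23.631
δ_A = -23.631 / 0.424 = -55.73 permil

-55.7 permil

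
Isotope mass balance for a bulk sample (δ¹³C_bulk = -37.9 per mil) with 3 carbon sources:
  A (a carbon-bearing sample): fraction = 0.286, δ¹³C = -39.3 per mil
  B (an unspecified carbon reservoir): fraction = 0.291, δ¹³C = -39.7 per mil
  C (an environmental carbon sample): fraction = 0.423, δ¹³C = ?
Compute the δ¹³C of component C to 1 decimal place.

-35.7 per mil

Isotope mass balance: δ_bulk = Σ fᵢ·δᵢ.
-37.9 = 0.286×(-39.3) + 0.291×(-39.7) + 0.423×δ_C
0.423·δ_C = -37.9 − (-22.792) = -15.108
δ_C = -15.108 / 0.423 = -35.72 per mil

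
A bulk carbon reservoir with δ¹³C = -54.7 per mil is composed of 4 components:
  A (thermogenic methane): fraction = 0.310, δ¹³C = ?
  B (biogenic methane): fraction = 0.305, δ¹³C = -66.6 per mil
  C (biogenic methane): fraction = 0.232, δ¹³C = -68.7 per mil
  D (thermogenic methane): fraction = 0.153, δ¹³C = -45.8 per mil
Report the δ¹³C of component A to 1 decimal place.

-36.9 per mil

Isotope mass balance: δ_bulk = Σ fᵢ·δᵢ.
-54.7 = 0.310×δ_A + 0.305×(-66.6) + 0.232×(-68.7) + 0.153×(-45.8)
0.310·δ_A = -54.7 − (-43.259) = -11.441
δ_A = -11.441 / 0.310 = -36.91 per mil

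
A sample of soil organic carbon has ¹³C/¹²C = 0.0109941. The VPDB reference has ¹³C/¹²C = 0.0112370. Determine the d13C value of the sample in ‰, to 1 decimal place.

d13C = (R_sample / R_standard − 1) × 1000
R_sample / R_standard = 0.0109941 / 0.0112370 = 0.978384
d13C = (0.978384 − 1) × 1000 = -21.62‰

-21.6‰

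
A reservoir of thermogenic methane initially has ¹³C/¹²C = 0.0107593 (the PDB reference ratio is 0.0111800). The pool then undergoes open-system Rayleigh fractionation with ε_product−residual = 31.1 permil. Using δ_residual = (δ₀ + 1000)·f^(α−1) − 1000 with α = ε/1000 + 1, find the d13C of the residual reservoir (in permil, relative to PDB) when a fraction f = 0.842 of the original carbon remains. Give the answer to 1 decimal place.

-42.8 permil

δ₀ = (0.0107593/0.0111800 − 1)×1000 = (0.962370 − 1)×1000 = -37.630 permil
α − 1 = ε/1000 = 0.0311
f^(α−1) = 0.842^(0.0311) = 0.994666
δ_res = (-37.630 + 1000) × 0.994666 − 1000 = 957.237 − 1000 = -42.76 permil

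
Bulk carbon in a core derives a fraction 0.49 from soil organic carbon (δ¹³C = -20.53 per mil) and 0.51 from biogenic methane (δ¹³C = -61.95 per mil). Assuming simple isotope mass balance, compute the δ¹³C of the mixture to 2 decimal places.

δ_mix = f_A·δ_A + f_B·δ_B
δ_mix = 0.49 × (-20.53) + 0.51 × (-61.95)
δ_mix = -10.060 + -31.595 = -41.654 per mil

-41.65 per mil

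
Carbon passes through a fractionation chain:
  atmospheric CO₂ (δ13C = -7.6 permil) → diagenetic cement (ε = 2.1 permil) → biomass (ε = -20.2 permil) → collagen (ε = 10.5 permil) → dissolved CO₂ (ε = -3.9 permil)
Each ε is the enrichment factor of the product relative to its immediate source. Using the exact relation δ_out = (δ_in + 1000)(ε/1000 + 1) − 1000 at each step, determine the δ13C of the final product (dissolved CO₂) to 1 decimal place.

step 1: δ = (-7.60 + 1000)·(2.1/1000 + 1) − 1000 = -5.52 permil
step 2: δ = (-5.52 + 1000)·(-20.2/1000 + 1) − 1000 = -25.60 permil
step 3: δ = (-25.60 + 1000)·(10.5/1000 + 1) − 1000 = -15.37 permil
step 4: δ = (-15.37 + 1000)·(-3.9/1000 + 1) − 1000 = -19.21 permil

-19.2 permil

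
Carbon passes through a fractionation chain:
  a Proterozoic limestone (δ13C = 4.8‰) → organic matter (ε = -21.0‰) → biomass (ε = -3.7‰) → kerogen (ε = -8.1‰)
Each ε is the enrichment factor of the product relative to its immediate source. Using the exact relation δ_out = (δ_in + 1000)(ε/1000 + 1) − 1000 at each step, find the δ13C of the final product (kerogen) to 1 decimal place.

-27.9‰

step 1: δ = (4.80 + 1000)·(-21.0/1000 + 1) − 1000 = -16.30‰
step 2: δ = (-16.30 + 1000)·(-3.7/1000 + 1) − 1000 = -19.94‰
step 3: δ = (-19.94 + 1000)·(-8.1/1000 + 1) − 1000 = -27.88‰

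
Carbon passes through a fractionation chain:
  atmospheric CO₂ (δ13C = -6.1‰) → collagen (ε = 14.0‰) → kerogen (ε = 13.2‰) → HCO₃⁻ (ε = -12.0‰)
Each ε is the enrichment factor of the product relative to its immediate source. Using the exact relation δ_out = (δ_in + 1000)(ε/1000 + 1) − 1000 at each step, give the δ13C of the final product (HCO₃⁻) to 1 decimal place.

step 1: δ = (-6.10 + 1000)·(14.0/1000 + 1) − 1000 = 7.81‰
step 2: δ = (7.81 + 1000)·(13.2/1000 + 1) − 1000 = 21.12‰
step 3: δ = (21.12 + 1000)·(-12.0/1000 + 1) − 1000 = 8.86‰

8.9‰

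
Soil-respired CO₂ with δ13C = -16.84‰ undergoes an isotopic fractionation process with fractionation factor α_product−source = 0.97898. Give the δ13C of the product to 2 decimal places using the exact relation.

-37.51‰

δ_product = (δ_source + 1000)·α − 1000
δ_product = (-16.84 + 1000) × 0.97898 − 1000
δ_product = 962.494 − 1000 = -37.506‰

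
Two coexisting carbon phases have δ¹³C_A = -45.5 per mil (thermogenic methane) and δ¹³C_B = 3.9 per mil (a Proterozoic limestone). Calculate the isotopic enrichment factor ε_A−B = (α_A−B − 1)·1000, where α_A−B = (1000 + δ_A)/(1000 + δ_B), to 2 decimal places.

α_A−B = (1000 + -45.5) / (1000 + 3.9) = 954.5 / 1003.9 = 0.950792
ε_A−B = (0.950792 − 1) × 1000 = -49.208 per mil
(The approximation ε ≈ δ_A − δ_B would give -49.4 per mil.)

-49.21 per mil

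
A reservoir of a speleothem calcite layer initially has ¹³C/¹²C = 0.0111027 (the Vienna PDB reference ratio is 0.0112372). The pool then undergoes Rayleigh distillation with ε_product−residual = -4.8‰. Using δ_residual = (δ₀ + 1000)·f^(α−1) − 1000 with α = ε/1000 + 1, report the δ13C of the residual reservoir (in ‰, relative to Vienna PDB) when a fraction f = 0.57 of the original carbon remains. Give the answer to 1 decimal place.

-9.3‰

δ₀ = (0.0111027/0.0112372 − 1)×1000 = (0.988031 − 1)×1000 = -11.969‰
α − 1 = ε/1000 = -0.0048
f^(α−1) = 0.57^(-0.0048) = 1.002702
δ_res = (-11.969 + 1000) × 1.002702 − 1000 = 990.700 − 1000 = -9.30‰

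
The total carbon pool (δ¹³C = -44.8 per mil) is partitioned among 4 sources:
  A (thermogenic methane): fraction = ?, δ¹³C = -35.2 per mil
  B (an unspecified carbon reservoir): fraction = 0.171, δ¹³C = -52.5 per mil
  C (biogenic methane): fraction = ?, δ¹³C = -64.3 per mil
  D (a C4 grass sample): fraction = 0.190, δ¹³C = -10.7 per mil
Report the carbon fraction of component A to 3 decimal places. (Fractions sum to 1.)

Let f_A and f_C be the unknown fractions; fractions sum to 1 so f_A + f_C = 0.639.
Mass balance: Σ fᵢ·δᵢ = δ_bulk ⇒ f_A·(-35.2) + f_C·(-64.3) = -44.8 − (-11.011) = -33.789
Substitute f_C = 0.639 − f_A:
f_A·(-35.2 − -64.3) = -33.789 − 0.639×(-64.3) = 7.298
f_A = 7.298 / 29.1 = 0.2508

0.251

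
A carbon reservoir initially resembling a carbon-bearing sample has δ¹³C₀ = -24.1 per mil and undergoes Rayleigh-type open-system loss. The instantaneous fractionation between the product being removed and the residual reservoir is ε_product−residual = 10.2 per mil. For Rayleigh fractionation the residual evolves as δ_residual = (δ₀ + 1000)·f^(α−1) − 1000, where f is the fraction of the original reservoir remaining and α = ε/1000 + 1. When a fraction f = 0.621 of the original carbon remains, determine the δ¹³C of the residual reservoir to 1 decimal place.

Rayleigh residual: δ_res = (δ₀ + 1000)·f^(α−1) − 1000
α = ε/1000 + 1 = 1.01020, so α − 1 = 0.01020
f^(α−1) = 0.621^(0.01020) = 0.995152
δ_res = (-24.1 + 1000) × 0.995152 − 1000 = 971.169 − 1000 = -28.83 per mil

-28.8 per mil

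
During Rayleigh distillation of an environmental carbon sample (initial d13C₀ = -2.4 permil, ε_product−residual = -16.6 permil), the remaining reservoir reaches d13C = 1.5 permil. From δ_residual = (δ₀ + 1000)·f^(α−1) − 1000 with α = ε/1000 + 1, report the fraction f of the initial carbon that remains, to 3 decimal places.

0.791

α − 1 = ε/1000 = -0.0166
(δ_res + 1000)/(δ₀ + 1000) = (1.5 + 1000)/(-2.4 + 1000) = 1001.5/997.6 = 1.003909
f = 1.003909^(1/-0.0166) = exp(ln(1.003909)/-0.0166) = exp(0.00390/-0.0166)
f = exp(-0.2350) = 0.7905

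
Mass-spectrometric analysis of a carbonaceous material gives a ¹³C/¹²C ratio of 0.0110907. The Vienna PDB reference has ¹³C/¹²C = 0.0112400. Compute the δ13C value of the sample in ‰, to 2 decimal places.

-13.28‰

δ13C = (R_sample / R_standard − 1) × 1000
R_sample / R_standard = 0.0110907 / 0.0112400 = 0.986717
δ13C = (0.986717 − 1) × 1000 = -13.283‰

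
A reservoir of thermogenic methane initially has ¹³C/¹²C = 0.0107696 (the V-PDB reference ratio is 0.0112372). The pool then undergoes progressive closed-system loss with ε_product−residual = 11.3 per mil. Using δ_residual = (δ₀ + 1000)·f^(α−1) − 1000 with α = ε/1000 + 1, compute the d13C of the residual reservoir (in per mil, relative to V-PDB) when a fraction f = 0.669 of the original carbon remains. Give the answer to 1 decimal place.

δ₀ = (0.0107696/0.0112372 − 1)×1000 = (0.958388 − 1)×1000 = -41.612 per mil
α − 1 = ε/1000 = 0.0113
f^(α−1) = 0.669^(0.0113) = 0.995468
δ_res = (-41.612 + 1000) × 0.995468 − 1000 = 954.045 − 1000 = -45.96 per mil

-46.0 per mil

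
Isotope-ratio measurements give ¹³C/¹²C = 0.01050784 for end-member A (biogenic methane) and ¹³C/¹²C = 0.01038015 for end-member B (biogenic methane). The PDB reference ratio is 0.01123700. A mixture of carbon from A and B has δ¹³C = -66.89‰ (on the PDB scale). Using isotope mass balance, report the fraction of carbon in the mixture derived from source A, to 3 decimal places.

δ_A = (0.01050784/0.01123700 − 1)×1000 = (0.935111 − 1)×1000 = -64.889‰
δ_B = (0.01038015/0.01123700 − 1)×1000 = (0.923747 − 1)×1000 = -76.253‰
f_A = (δ_mix − δ_B)/(δ_A − δ_B) = (-66.89 − (-76.253))/(-64.889 − (-76.253))
f_A = 9.363 / 11.363 = 0.8239

0.824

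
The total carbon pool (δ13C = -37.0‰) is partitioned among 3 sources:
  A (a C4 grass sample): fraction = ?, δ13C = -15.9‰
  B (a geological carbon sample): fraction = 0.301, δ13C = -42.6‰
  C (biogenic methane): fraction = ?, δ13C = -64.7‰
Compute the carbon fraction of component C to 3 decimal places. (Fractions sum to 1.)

0.268

Let f_C and f_A be the unknown fractions; fractions sum to 1 so f_C + f_A = 0.699.
Mass balance: Σ fᵢ·δᵢ = δ_bulk ⇒ f_C·(-64.7) + f_A·(-15.9) = -37.0 − (-12.823) = -24.177
Substitute f_A = 0.699 − f_C:
f_C·(-64.7 − -15.9) = -24.177 − 0.699×(-15.9) = -13.063
f_C = -13.063 / -48.8 = 0.2677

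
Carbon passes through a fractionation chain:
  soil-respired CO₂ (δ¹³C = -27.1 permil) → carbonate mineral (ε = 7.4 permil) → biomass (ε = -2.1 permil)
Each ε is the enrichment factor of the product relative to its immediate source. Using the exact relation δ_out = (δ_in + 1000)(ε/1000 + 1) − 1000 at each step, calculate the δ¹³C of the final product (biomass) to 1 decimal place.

-22.0 permil

step 1: δ = (-27.10 + 1000)·(7.4/1000 + 1) − 1000 = -19.90 permil
step 2: δ = (-19.90 + 1000)·(-2.1/1000 + 1) − 1000 = -21.96 permil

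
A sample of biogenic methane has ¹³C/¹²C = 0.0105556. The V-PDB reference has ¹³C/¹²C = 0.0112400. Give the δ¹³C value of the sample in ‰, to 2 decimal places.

δ¹³C = (R_sample / R_standard − 1) × 1000
R_sample / R_standard = 0.0105556 / 0.0112400 = 0.939110
δ¹³C = (0.939110 − 1) × 1000 = -60.890‰

-60.89‰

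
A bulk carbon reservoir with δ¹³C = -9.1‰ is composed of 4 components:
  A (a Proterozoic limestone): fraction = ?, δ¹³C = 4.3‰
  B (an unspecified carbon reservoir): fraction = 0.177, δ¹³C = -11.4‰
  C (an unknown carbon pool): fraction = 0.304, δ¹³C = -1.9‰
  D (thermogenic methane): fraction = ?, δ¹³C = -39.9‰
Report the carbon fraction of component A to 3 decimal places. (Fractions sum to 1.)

Let f_A and f_D be the unknown fractions; fractions sum to 1 so f_A + f_D = 0.519.
Mass balance: Σ fᵢ·δᵢ = δ_bulk ⇒ f_A·(4.3) + f_D·(-39.9) = -9.1 − (-2.595) = -6.505
Substitute f_D = 0.519 − f_A:
f_A·(4.3 − -39.9) = -6.505 − 0.519×(-39.9) = 14.203
f_A = 14.203 / 44.2 = 0.3213

0.321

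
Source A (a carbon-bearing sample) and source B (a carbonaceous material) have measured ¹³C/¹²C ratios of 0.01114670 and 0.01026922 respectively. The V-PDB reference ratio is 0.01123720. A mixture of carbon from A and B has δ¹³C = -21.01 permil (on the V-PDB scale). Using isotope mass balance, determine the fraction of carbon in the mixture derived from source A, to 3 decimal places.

0.834

δ_A = (0.01114670/0.01123720 − 1)×1000 = (0.991946 − 1)×1000 = -8.054 permil
δ_B = (0.01026922/0.01123720 − 1)×1000 = (0.913859 − 1)×1000 = -86.141 permil
f_A = (δ_mix − δ_B)/(δ_A − δ_B) = (-21.01 − (-86.141))/(-8.054 − (-86.141))
f_A = 65.131 / 78.087 = 0.8341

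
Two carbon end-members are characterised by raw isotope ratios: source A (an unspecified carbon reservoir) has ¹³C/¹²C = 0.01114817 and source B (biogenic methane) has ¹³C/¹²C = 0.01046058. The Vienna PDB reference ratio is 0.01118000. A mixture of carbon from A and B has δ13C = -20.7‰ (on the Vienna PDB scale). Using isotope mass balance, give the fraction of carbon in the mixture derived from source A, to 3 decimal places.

0.710

δ_A = (0.01114817/0.01118000 − 1)×1000 = (0.997153 − 1)×1000 = -2.847‰
δ_B = (0.01046058/0.01118000 − 1)×1000 = (0.935651 − 1)×1000 = -64.349‰
f_A = (δ_mix − δ_B)/(δ_A − δ_B) = (-20.7 − (-64.349))/(-2.847 − (-64.349))
f_A = 43.649 / 61.502 = 0.7097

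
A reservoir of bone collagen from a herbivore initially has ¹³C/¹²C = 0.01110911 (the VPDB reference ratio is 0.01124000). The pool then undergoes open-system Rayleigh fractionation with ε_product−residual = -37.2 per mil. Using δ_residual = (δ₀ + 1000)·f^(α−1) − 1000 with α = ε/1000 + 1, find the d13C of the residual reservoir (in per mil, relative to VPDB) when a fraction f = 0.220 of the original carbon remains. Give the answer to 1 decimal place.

δ₀ = (0.01110911/0.01124000 − 1)×1000 = (0.988355 − 1)×1000 = -11.645 per mil
α − 1 = ε/1000 = -0.0372
f^(α−1) = 0.220^(-0.0372) = 1.057942
δ_res = (-11.645 + 1000) × 1.057942 − 1000 = 1045.622 − 1000 = 45.62 per mil

45.6 per mil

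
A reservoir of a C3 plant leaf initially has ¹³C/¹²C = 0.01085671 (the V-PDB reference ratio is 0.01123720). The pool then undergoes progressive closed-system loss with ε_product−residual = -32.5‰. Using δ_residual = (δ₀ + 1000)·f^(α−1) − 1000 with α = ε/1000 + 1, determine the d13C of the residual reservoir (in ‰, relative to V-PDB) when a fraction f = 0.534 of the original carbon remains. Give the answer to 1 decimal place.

δ₀ = (0.01085671/0.01123720 − 1)×1000 = (0.966140 − 1)×1000 = -33.860‰
α − 1 = ε/1000 = -0.0325
f^(α−1) = 0.534^(-0.0325) = 1.020598
δ_res = (-33.860 + 1000) × 1.020598 − 1000 = 986.041 − 1000 = -13.96‰

-14.0‰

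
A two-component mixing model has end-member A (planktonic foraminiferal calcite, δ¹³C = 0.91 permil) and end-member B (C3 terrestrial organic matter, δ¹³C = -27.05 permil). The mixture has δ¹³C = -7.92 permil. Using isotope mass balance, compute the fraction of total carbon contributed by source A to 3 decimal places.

0.684

δ_mix = f_A·δ_A + (1 − f_A)·δ_B  ⇒  f_A = (δ_mix − δ_B)/(δ_A − δ_B)
f_A = (-7.92 − (-27.05)) / (0.91 − (-27.05))
f_A = 19.13 / 27.96 = 0.6842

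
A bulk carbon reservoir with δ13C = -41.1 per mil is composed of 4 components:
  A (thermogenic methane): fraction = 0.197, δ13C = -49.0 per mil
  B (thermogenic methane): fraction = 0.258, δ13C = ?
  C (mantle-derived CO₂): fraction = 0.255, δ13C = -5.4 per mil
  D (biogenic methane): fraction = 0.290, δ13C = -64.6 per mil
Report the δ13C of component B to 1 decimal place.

Isotope mass balance: δ_bulk = Σ fᵢ·δᵢ.
-41.1 = 0.197×(-49.0) + 0.258×δ_B + 0.255×(-5.4) + 0.290×(-64.6)
0.258·δ_B = -41.1 − (-29.764) = -11.336
δ_B = -11.336 / 0.258 = -43.94 per mil

-43.9 per mil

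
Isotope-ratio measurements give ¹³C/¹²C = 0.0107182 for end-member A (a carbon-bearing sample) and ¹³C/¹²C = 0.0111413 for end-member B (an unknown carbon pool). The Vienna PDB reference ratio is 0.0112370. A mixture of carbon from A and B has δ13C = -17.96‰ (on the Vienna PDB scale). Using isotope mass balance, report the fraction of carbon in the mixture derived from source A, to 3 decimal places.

0.251

δ_A = (0.0107182/0.0112370 − 1)×1000 = (0.953831 − 1)×1000 = -46.169‰
δ_B = (0.0111413/0.0112370 − 1)×1000 = (0.991483 − 1)×1000 = -8.517‰
f_A = (δ_mix − δ_B)/(δ_A − δ_B) = (-17.96 − (-8.517))/(-46.169 − (-8.517))
f_A = -9.443 / -37.652 = 0.2508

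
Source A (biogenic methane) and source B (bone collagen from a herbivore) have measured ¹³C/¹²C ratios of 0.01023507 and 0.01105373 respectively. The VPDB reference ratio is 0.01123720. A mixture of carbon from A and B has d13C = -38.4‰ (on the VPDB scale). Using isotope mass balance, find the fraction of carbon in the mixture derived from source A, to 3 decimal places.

0.303

δ_A = (0.01023507/0.01123720 − 1)×1000 = (0.910820 − 1)×1000 = -89.180‰
δ_B = (0.01105373/0.01123720 − 1)×1000 = (0.983673 − 1)×1000 = -16.327‰
f_A = (δ_mix − δ_B)/(δ_A − δ_B) = (-38.4 − (-16.327))/(-89.180 − (-16.327))
f_A = -22.073 / -72.853 = 0.3030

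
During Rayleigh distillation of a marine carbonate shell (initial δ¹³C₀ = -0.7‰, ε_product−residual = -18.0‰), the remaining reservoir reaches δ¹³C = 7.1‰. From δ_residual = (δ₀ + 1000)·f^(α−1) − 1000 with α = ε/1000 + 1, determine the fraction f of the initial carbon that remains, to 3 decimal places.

0.649

α − 1 = ε/1000 = -0.0180
(δ_res + 1000)/(δ₀ + 1000) = (7.1 + 1000)/(-0.7 + 1000) = 1007.1/999.3 = 1.007805
f = 1.007805^(1/-0.0180) = exp(ln(1.007805)/-0.0180) = exp(0.00778/-0.0180)
f = exp(-0.4320) = 0.6492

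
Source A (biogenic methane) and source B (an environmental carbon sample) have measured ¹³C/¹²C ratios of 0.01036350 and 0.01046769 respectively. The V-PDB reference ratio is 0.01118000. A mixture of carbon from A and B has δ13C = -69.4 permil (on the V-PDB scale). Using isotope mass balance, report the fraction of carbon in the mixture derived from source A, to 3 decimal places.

δ_A = (0.01036350/0.01118000 − 1)×1000 = (0.926968 − 1)×1000 = -73.032 permil
δ_B = (0.01046769/0.01118000 − 1)×1000 = (0.936287 − 1)×1000 = -63.713 permil
f_A = (δ_mix − δ_B)/(δ_A − δ_B) = (-69.4 − (-63.713))/(-73.032 − (-63.713))
f_A = -5.687 / -9.319 = 0.6103

0.610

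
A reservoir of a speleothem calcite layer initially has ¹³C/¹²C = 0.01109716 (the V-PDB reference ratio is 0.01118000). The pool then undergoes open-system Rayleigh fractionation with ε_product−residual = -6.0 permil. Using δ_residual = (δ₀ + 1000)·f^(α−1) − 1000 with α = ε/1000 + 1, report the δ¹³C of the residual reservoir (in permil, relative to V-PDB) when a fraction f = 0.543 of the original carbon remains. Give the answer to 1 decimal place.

δ₀ = (0.01109716/0.01118000 − 1)×1000 = (0.992590 − 1)×1000 = -7.410 permil
α − 1 = ε/1000 = -0.0060
f^(α−1) = 0.543^(-0.0060) = 1.003671
δ_res = (-7.410 + 1000) × 1.003671 − 1000 = 996.234 − 1000 = -3.77 permil

-3.8 permil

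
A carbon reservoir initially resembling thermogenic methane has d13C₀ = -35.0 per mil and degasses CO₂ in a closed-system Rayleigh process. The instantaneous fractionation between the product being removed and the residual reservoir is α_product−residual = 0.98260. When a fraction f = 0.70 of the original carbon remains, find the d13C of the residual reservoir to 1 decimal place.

Rayleigh residual: δ_res = (δ₀ + 1000)·f^(α−1) − 1000
α − 1 = -0.01740
f^(α−1) = 0.70^(-0.01740) = 1.006225
δ_res = (-35.0 + 1000) × 1.006225 − 1000 = 971.008 − 1000 = -28.99 per mil

-29.0 per mil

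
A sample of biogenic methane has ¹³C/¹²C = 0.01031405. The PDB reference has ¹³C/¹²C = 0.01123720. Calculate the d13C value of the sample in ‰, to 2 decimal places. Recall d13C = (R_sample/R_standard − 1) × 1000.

-82.15‰

d13C = (R_sample / R_standard − 1) × 1000
R_sample / R_standard = 0.01031405 / 0.01123720 = 0.917849
d13C = (0.917849 − 1) × 1000 = -82.151‰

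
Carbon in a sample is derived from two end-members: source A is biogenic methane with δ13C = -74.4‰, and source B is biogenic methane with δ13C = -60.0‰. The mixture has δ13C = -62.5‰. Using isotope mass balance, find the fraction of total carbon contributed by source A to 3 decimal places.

0.174

δ_mix = f_A·δ_A + (1 − f_A)·δ_B  ⇒  f_A = (δ_mix − δ_B)/(δ_A − δ_B)
f_A = (-62.5 − (-60.0)) / (-74.4 − (-60.0))
f_A = -2.5 / -14.4 = 0.1736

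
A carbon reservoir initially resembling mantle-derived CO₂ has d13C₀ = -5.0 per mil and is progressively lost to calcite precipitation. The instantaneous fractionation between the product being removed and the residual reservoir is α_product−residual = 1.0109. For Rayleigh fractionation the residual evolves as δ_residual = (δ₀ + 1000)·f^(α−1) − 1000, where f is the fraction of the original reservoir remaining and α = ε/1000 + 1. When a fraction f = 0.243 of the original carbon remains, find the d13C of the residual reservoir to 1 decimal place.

-20.2 per mil

Rayleigh residual: δ_res = (δ₀ + 1000)·f^(α−1) − 1000
α − 1 = 0.01090
f^(α−1) = 0.243^(0.01090) = 0.984698
δ_res = (-5.0 + 1000) × 0.984698 − 1000 = 979.775 − 1000 = -20.23 per mil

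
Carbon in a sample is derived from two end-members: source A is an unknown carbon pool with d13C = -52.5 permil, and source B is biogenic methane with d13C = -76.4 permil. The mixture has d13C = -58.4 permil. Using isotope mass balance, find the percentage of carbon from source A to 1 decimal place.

75.3%

δ_mix = f_A·δ_A + (1 − f_A)·δ_B  ⇒  f_A = (δ_mix − δ_B)/(δ_A − δ_B)
f_A = (-58.4 − (-76.4)) / (-52.5 − (-76.4))
f_A = 18.0 / 23.9 = 0.7531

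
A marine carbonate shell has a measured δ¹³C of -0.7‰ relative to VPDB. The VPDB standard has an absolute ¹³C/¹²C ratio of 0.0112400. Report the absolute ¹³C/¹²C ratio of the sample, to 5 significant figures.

0.011232

R_sample = R_standard × (δ¹³C/1000 + 1)
R_sample = 0.0112400 × (-0.7/1000 + 1) = 0.0112400 × 0.999300
R_sample = 0.0112321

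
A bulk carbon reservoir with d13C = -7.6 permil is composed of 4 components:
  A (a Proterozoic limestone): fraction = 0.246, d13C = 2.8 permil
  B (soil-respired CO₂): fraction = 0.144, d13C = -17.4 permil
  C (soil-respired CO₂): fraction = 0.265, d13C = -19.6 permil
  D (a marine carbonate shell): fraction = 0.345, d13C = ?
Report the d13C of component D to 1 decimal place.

-1.7 permil

Isotope mass balance: δ_bulk = Σ fᵢ·δᵢ.
-7.6 = 0.246×(2.8) + 0.144×(-17.4) + 0.265×(-19.6) + 0.345×δ_D
0.345·δ_D = -7.6 − (-7.011) = -0.589
δ_D = -0.589 / 0.345 = -1.71 permil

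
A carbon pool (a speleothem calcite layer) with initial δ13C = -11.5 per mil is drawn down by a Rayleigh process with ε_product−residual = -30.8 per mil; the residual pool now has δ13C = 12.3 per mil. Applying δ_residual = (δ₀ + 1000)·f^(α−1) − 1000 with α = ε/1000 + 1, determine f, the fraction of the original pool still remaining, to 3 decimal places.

α − 1 = ε/1000 = -0.0308
(δ_res + 1000)/(δ₀ + 1000) = (12.3 + 1000)/(-11.5 + 1000) = 1012.3/988.5 = 1.024077
f = 1.024077^(1/-0.0308) = exp(ln(1.024077)/-0.0308) = exp(0.02379/-0.0308)
f = exp(-0.7725) = 0.4619

0.462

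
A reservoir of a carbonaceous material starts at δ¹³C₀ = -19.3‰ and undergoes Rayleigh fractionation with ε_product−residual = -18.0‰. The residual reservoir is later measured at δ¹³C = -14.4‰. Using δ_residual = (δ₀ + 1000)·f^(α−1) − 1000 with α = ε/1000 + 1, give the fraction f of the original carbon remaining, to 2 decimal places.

α − 1 = ε/1000 = -0.0180
(δ_res + 1000)/(δ₀ + 1000) = (-14.4 + 1000)/(-19.3 + 1000) = 985.6/980.7 = 1.004996
f = 1.004996^(1/-0.0180) = exp(ln(1.004996)/-0.0180) = exp(0.00498/-0.0180)
f = exp(-0.2769) = 0.7581

0.76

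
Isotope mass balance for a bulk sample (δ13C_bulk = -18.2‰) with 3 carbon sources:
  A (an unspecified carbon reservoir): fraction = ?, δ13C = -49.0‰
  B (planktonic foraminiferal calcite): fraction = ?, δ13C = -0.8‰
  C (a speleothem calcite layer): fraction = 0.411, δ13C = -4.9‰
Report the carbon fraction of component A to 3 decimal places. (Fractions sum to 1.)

Let f_A and f_B be the unknown fractions; fractions sum to 1 so f_A + f_B = 0.589.
Mass balance: Σ fᵢ·δᵢ = δ_bulk ⇒ f_A·(-49.0) + f_B·(-0.8) = -18.2 − (-2.014) = -16.186
Substitute f_B = 0.589 − f_A:
f_A·(-49.0 − -0.8) = -16.186 − 0.589×(-0.8) = -15.715
f_A = -15.715 / -48.2 = 0.3260

0.326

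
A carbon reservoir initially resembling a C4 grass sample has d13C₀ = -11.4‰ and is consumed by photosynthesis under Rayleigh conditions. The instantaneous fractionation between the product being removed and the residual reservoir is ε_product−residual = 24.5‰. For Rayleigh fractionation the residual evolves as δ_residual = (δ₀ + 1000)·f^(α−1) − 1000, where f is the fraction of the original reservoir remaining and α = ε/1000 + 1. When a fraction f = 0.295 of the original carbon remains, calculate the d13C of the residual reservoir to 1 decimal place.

Rayleigh residual: δ_res = (δ₀ + 1000)·f^(α−1) − 1000
α = ε/1000 + 1 = 1.02450, so α − 1 = 0.02450
f^(α−1) = 0.295^(0.02450) = 0.970534
δ_res = (-11.4 + 1000) × 0.970534 − 1000 = 959.470 − 1000 = -40.53‰

-40.5‰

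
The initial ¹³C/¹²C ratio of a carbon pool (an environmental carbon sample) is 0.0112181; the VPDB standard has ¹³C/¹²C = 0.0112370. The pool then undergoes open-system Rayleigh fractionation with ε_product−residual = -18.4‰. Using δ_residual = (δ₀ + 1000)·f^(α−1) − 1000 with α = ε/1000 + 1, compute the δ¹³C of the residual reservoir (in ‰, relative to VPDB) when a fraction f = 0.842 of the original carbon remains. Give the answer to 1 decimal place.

1.5‰

δ₀ = (0.0112181/0.0112370 − 1)×1000 = (0.998318 − 1)×1000 = -1.682‰
α − 1 = ε/1000 = -0.0184
f^(α−1) = 0.842^(-0.0184) = 1.003169
δ_res = (-1.682 + 1000) × 1.003169 − 1000 = 1001.482 − 1000 = 1.48‰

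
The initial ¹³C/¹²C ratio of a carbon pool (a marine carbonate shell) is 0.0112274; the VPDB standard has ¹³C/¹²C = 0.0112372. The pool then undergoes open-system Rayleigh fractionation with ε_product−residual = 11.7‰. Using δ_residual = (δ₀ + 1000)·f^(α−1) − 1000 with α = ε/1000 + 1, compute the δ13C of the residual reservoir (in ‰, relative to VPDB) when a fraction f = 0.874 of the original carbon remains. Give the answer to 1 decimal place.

δ₀ = (0.0112274/0.0112372 − 1)×1000 = (0.999128 − 1)×1000 = -0.872‰
α − 1 = ε/1000 = 0.0117
f^(α−1) = 0.874^(0.0117) = 0.998426
δ_res = (-0.872 + 1000) × 0.998426 − 1000 = 997.555 − 1000 = -2.45‰

-2.4‰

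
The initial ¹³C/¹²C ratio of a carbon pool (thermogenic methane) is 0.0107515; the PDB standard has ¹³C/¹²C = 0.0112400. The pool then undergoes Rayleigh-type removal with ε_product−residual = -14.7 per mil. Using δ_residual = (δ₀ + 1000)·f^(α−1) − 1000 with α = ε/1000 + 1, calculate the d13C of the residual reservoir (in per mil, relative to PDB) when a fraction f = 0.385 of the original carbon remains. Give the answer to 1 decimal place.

-29.9 per mil

δ₀ = (0.0107515/0.0112400 − 1)×1000 = (0.956539 − 1)×1000 = -43.461 per mil
α − 1 = ε/1000 = -0.0147
f^(α−1) = 0.385^(-0.0147) = 1.014130
δ_res = (-43.461 + 1000) × 1.014130 − 1000 = 970.055 − 1000 = -29.94 per mil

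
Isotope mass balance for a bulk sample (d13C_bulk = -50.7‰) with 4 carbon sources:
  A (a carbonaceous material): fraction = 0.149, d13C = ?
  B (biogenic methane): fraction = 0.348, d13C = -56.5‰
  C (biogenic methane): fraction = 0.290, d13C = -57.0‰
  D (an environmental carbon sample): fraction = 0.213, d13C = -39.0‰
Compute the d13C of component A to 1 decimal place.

-41.6‰

Isotope mass balance: δ_bulk = Σ fᵢ·δᵢ.
-50.7 = 0.149×δ_A + 0.348×(-56.5) + 0.290×(-57.0) + 0.213×(-39.0)
0.149·δ_A = -50.7 − (-44.499) = -6.201
δ_A = -6.201 / 0.149 = -41.62‰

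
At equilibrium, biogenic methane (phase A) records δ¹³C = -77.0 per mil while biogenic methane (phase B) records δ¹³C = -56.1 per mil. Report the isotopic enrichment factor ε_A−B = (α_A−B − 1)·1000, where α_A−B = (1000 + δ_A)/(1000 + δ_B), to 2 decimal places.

α_A−B = (1000 + -77.0) / (1000 + -56.1) = 923.0 / 943.9 = 0.977858
ε_A−B = (0.977858 − 1) × 1000 = -22.142 per mil
(The approximation ε ≈ δ_A − δ_B would give -20.9 per mil.)

-22.14 per mil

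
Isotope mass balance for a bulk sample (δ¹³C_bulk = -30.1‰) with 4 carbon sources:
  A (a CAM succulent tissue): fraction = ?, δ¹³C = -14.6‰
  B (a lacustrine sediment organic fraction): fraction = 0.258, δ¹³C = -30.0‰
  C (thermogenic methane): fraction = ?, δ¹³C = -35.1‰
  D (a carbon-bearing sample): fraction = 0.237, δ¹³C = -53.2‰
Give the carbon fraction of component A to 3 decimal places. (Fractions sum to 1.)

0.389

Let f_A and f_C be the unknown fractions; fractions sum to 1 so f_A + f_C = 0.505.
Mass balance: Σ fᵢ·δᵢ = δ_bulk ⇒ f_A·(-14.6) + f_C·(-35.1) = -30.1 − (-20.348) = -9.752
Substitute f_C = 0.505 − f_A:
f_A·(-14.6 − -35.1) = -9.752 − 0.505×(-35.1) = 7.974
f_A = 7.974 / 20.5 = 0.3890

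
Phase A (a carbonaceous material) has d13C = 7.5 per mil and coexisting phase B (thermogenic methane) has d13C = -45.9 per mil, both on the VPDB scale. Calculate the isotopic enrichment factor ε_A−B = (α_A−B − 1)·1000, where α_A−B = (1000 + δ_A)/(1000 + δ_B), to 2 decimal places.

55.97 per mil

α_A−B = (1000 + 7.5) / (1000 + -45.9) = 1007.5 / 954.1 = 1.055969
ε_A−B = (1.055969 − 1) × 1000 = 55.969 per mil
(The approximation ε ≈ δ_A − δ_B would give 53.4 per mil.)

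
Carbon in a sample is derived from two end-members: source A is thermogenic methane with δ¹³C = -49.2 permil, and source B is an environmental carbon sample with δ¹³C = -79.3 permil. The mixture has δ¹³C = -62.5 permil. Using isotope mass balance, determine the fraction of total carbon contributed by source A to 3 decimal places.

0.558

δ_mix = f_A·δ_A + (1 − f_A)·δ_B  ⇒  f_A = (δ_mix − δ_B)/(δ_A − δ_B)
f_A = (-62.5 − (-79.3)) / (-49.2 − (-79.3))
f_A = 16.8 / 30.1 = 0.5581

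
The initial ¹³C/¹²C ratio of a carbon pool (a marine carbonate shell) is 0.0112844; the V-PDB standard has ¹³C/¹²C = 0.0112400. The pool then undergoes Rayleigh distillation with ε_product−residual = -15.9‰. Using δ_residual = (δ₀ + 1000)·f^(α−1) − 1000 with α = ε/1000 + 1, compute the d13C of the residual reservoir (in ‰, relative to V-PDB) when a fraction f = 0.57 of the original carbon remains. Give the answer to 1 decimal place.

δ₀ = (0.0112844/0.0112400 − 1)×1000 = (1.003950 − 1)×1000 = 3.950‰
α − 1 = ε/1000 = -0.0159
f^(α−1) = 0.57^(-0.0159) = 1.008978
δ_res = (3.950 + 1000) × 1.008978 − 1000 = 1012.963 − 1000 = 12.96‰

13.0‰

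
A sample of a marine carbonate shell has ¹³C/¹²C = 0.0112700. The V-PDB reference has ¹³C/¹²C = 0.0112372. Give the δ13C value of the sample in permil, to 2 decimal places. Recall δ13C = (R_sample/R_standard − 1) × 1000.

δ13C = (R_sample / R_standard − 1) × 1000
R_sample / R_standard = 0.0112700 / 0.0112372 = 1.002919
δ13C = (1.002919 − 1) × 1000 = 2.919 permil

2.92 permil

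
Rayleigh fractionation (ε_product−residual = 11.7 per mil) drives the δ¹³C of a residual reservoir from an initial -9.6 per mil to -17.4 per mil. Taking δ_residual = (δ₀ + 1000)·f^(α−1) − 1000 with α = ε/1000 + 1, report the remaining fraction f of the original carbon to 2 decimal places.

α − 1 = ε/1000 = 0.0117
(δ_res + 1000)/(δ₀ + 1000) = (-17.4 + 1000)/(-9.6 + 1000) = 982.6/990.4 = 0.992124
f = 0.992124^(1/0.0117) = exp(ln(0.992124)/0.0117) = exp(-0.00791/0.0117)
f = exp(-0.6758) = 0.5088

0.51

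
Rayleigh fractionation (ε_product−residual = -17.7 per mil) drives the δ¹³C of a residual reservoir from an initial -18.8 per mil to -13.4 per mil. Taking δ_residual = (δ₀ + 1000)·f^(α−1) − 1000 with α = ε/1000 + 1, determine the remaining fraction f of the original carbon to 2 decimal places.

0.73

α − 1 = ε/1000 = -0.0177
(δ_res + 1000)/(δ₀ + 1000) = (-13.4 + 1000)/(-18.8 + 1000) = 986.6/981.2 = 1.005503
f = 1.005503^(1/-0.0177) = exp(ln(1.005503)/-0.0177) = exp(0.00549/-0.0177)
f = exp(-0.3101) = 0.7334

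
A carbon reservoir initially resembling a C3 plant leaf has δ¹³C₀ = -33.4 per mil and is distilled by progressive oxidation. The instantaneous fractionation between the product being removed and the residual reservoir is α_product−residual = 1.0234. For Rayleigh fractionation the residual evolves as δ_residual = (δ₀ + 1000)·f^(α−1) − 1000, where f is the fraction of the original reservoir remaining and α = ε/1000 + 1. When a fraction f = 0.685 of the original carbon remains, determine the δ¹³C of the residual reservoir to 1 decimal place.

Rayleigh residual: δ_res = (δ₀ + 1000)·f^(α−1) − 1000
α − 1 = 0.02340
f^(α−1) = 0.685^(0.02340) = 0.991186
δ_res = (-33.4 + 1000) × 0.991186 − 1000 = 958.080 − 1000 = -41.92 per mil

-41.9 per mil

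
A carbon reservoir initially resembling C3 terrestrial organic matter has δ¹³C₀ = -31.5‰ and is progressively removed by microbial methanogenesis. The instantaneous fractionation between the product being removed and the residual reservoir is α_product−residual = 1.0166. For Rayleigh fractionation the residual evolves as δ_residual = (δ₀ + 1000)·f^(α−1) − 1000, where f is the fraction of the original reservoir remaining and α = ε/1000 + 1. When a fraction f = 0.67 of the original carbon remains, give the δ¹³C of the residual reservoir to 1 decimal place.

Rayleigh residual: δ_res = (δ₀ + 1000)·f^(α−1) − 1000
α − 1 = 0.01660
f^(α−1) = 0.67^(0.01660) = 0.993374
δ_res = (-31.5 + 1000) × 0.993374 − 1000 = 962.083 − 1000 = -37.92‰

-37.9‰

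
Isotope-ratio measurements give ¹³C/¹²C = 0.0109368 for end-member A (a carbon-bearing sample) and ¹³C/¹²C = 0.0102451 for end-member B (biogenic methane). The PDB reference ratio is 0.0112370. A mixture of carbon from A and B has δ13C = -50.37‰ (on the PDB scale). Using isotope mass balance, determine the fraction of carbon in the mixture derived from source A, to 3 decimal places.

0.616

δ_A = (0.0109368/0.0112370 − 1)×1000 = (0.973285 − 1)×1000 = -26.715‰
δ_B = (0.0102451/0.0112370 − 1)×1000 = (0.911729 − 1)×1000 = -88.271‰
f_A = (δ_mix − δ_B)/(δ_A − δ_B) = (-50.37 − (-88.271))/(-26.715 − (-88.271))
f_A = 37.901 / 61.556 = 0.6157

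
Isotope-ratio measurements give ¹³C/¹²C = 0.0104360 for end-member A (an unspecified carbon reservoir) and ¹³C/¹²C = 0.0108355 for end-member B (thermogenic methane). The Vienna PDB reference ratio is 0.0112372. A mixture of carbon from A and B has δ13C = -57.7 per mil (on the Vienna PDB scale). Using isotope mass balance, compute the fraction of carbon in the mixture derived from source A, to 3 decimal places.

0.617

δ_A = (0.0104360/0.0112372 − 1)×1000 = (0.928701 − 1)×1000 = -71.299 per mil
δ_B = (0.0108355/0.0112372 − 1)×1000 = (0.964253 − 1)×1000 = -35.747 per mil
f_A = (δ_mix − δ_B)/(δ_A − δ_B) = (-57.7 − (-35.747))/(-71.299 − (-35.747))
f_A = -21.953 / -35.552 = 0.6175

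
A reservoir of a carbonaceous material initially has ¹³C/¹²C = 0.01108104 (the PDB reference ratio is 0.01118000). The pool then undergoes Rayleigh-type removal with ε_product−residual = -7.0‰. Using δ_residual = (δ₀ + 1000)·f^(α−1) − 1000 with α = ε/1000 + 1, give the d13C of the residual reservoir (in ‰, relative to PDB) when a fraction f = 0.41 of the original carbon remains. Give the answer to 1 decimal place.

-2.6‰

δ₀ = (0.01108104/0.01118000 − 1)×1000 = (0.991148 − 1)×1000 = -8.852‰
α − 1 = ε/1000 = -0.0070
f^(α−1) = 0.41^(-0.0070) = 1.006261
δ_res = (-8.852 + 1000) × 1.006261 − 1000 = 997.354 − 1000 = -2.65‰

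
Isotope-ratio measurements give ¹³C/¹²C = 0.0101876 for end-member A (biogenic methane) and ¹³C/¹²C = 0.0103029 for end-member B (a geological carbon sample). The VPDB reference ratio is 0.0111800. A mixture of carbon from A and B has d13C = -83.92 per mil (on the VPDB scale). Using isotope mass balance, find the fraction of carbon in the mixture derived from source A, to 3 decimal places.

δ_A = (0.0101876/0.0111800 − 1)×1000 = (0.911234 − 1)×1000 = -88.766 per mil
δ_B = (0.0103029/0.0111800 − 1)×1000 = (0.921547 − 1)×1000 = -78.453 per mil
f_A = (δ_mix − δ_B)/(δ_A − δ_B) = (-83.92 − (-78.453))/(-88.766 − (-78.453))
f_A = -5.467 / -10.313 = 0.5301

0.530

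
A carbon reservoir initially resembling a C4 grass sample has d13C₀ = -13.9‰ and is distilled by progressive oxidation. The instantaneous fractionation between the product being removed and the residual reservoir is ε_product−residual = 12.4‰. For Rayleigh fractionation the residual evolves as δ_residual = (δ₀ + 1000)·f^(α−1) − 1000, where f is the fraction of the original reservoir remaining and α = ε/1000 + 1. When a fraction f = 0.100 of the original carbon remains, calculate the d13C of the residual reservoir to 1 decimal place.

-41.7‰

Rayleigh residual: δ_res = (δ₀ + 1000)·f^(α−1) − 1000
α = ε/1000 + 1 = 1.01240, so α − 1 = 0.01240
f^(α−1) = 0.100^(0.01240) = 0.971852
δ_res = (-13.9 + 1000) × 0.971852 − 1000 = 958.343 − 1000 = -41.66‰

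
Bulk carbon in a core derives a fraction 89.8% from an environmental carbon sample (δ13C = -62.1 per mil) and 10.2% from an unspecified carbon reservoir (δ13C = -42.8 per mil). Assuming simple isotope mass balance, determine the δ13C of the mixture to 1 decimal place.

-60.1 per mil

δ_mix = f_A·δ_A + f_B·δ_B
δ_mix = 0.898 × (-62.1) + 0.102 × (-42.8)
δ_mix = -55.77 + -4.37 = -60.13 per mil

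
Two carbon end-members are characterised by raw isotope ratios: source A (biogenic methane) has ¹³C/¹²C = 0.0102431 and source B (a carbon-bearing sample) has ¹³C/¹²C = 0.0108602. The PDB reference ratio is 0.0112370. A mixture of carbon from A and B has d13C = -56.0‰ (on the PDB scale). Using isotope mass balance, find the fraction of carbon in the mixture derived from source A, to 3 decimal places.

δ_A = (0.0102431/0.0112370 − 1)×1000 = (0.911551 − 1)×1000 = -88.449‰
δ_B = (0.0108602/0.0112370 − 1)×1000 = (0.966468 − 1)×1000 = -33.532‰
f_A = (δ_mix − δ_B)/(δ_A − δ_B) = (-56.0 − (-33.532))/(-88.449 − (-33.532))
f_A = -22.468 / -54.917 = 0.4091

0.409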